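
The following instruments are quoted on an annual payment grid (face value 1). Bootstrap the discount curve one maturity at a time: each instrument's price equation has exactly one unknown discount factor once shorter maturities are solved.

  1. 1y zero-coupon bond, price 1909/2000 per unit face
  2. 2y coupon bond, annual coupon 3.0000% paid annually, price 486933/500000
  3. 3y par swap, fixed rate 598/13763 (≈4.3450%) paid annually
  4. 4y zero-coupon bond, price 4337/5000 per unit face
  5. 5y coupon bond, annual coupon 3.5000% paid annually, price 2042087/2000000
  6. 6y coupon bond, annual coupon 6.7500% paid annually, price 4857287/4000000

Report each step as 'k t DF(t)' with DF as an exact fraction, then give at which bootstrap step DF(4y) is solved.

step 1 [1y] zero: DF = P = 1909/2000 ≈ 0.954500
step 2 [2y] bond c/1=3/100: DF=(486933/500000 − 3/100·(0.954500))/(1+3/100) = 9177/10000 ≈ 0.917700
step 3 [3y] swap r/1=598/13763: DF=(1 − 598/13763·(0.954500+0.917700))/(1+598/13763) = 2201/2500 ≈ 0.880400
step 4 [4y] zero: DF = P = 4337/5000 ≈ 0.867400
step 5 [5y] bond c/1=7/200: DF=(2042087/2000000 − 7/200·(0.954500+0.917700+0.880400+0.867400))/(1+7/200) = 8641/10000 ≈ 0.864100
step 6 [6y] bond c/1=27/400: DF=(4857287/4000000 − 27/400·(0.954500+0.917700+0.880400+0.867400+0.864100))/(1+27/400) = 427/500 ≈ 0.854000

1 1 1909/2000
2 2 9177/10000
3 3 2201/2500
4 4 4337/5000
5 5 8641/10000
6 6 427/500
DF(4y) is solved at step 4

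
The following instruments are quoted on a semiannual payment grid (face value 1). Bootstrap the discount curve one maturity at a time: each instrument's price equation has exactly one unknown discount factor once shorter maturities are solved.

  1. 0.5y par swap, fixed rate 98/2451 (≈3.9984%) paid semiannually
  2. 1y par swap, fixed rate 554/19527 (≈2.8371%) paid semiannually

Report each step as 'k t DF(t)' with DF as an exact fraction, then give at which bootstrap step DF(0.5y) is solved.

step 1 [0.5y] swap r/2=49/2451: DF=(1 − 49/2451·(0))/(1+49/2451) = 2451/2500 ≈ 0.980400
step 2 [1y] swap r/2=277/19527: DF=(1 − 277/19527·(0.980400))/(1+277/19527) = 9723/10000 ≈ 0.972300

1 1/2 2451/2500
2 1 9723/10000
DF(0.5y) is solved at step 1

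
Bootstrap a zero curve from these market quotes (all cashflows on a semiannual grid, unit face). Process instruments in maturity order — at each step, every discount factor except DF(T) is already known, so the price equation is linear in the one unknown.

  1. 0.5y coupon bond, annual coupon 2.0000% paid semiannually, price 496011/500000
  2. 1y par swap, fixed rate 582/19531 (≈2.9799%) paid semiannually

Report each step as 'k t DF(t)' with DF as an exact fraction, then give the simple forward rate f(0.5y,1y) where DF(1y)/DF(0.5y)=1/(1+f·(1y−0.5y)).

step 1 [0.5y] bond c/2=1/100: DF=(496011/500000 − 1/100·(0))/(1+1/100) = 4911/5000 ≈ 0.982200
step 2 [1y] swap r/2=291/19531: DF=(1 − 291/19531·(0.982200))/(1+291/19531) = 9709/10000 ≈ 0.970900

1 1/2 4911/5000
2 1 9709/10000
f(0.5y,1y) = ((4911/5000)/(9709/10000) − 1)/(1/2) = 226/9709 ≈ 2.3277%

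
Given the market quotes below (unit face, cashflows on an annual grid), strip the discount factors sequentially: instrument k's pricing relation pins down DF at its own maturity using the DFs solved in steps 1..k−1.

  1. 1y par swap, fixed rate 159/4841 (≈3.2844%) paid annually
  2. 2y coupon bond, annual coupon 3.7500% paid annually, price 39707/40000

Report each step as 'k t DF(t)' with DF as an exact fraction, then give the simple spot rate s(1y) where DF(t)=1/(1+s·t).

1 1 4841/5000
2 2 4609/5000
s(1y) = (1/(4841/5000) − 1)/(1) = 159/4841 ≈ 3.2844%

step 1 [1y] swap r/1=159/4841: DF=(1 − 159/4841·(0))/(1+159/4841) = 4841/5000 ≈ 0.968200
step 2 [2y] bond c/1=3/80: DF=(39707/40000 − 3/80·(0.968200))/(1+3/80) = 4609/5000 ≈ 0.921800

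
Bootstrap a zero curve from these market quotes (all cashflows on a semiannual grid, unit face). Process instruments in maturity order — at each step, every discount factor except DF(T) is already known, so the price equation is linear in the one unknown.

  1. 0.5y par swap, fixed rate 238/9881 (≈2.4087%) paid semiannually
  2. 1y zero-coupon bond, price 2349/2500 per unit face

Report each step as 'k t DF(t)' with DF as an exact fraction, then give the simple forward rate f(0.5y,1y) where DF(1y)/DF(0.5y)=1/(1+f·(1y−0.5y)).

1 1/2 9881/10000
2 1 2349/2500
f(0.5y,1y) = ((9881/10000)/(2349/2500) − 1)/(1/2) = 485/4698 ≈ 10.3235%

step 1 [0.5y] swap r/2=119/9881: DF=(1 − 119/9881·(0))/(1+119/9881) = 9881/10000 ≈ 0.988100
step 2 [1y] zero: DF = P = 2349/2500 ≈ 0.939600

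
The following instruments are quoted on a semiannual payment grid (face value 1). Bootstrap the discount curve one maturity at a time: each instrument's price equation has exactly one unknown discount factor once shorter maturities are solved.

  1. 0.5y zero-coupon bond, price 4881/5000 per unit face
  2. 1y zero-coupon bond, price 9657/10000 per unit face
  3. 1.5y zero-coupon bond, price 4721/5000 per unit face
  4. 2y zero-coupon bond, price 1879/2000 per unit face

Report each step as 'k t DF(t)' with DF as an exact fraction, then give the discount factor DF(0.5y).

step 1 [0.5y] zero: DF = P = 4881/5000 ≈ 0.976200
step 2 [1y] zero: DF = P = 9657/10000 ≈ 0.965700
step 3 [1.5y] zero: DF = P = 4721/5000 ≈ 0.944200
step 4 [2y] zero: DF = P = 1879/2000 ≈ 0.939500

1 1/2 4881/5000
2 1 9657/10000
3 3/2 4721/5000
4 2 1879/2000
DF(0.5y) = 4881/5000 ≈ 0.976200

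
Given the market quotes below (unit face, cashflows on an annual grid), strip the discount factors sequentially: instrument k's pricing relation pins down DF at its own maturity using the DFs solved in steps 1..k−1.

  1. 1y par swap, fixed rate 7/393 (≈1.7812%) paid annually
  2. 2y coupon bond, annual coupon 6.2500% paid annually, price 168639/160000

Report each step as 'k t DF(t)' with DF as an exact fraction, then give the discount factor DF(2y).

step 1 [1y] swap r/1=7/393: DF=(1 − 7/393·(0))/(1+7/393) = 393/400 ≈ 0.982500
step 2 [2y] bond c/1=1/16: DF=(168639/160000 − 1/16·(0.982500))/(1+1/16) = 4671/5000 ≈ 0.934200

1 1 393/400
2 2 4671/5000
DF(2y) = 4671/5000 ≈ 0.934200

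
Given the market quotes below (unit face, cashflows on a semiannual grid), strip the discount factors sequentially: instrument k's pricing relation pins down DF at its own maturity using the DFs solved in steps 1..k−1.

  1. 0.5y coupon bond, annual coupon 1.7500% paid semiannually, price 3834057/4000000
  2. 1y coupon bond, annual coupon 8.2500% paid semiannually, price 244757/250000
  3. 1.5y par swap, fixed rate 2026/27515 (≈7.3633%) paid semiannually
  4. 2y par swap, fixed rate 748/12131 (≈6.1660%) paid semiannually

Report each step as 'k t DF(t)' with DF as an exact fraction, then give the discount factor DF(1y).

step 1 [0.5y] bond c/2=7/800: DF=(3834057/4000000 − 7/800·(0))/(1+7/800) = 4751/5000 ≈ 0.950200
step 2 [1y] bond c/2=33/800: DF=(244757/250000 − 33/800·(0.950200))/(1+33/800) = 4513/5000 ≈ 0.902600
step 3 [1.5y] swap r/2=1013/27515: DF=(1 − 1013/27515·(0.950200+0.902600))/(1+1013/27515) = 8987/10000 ≈ 0.898700
step 4 [2y] swap r/2=374/12131: DF=(1 − 374/12131·(0.950200+0.902600+0.898700))/(1+374/12131) = 4439/5000 ≈ 0.887800

1 1/2 4751/5000
2 1 4513/5000
3 3/2 8987/10000
4 2 4439/5000
DF(1y) = 4513/5000 ≈ 0.902600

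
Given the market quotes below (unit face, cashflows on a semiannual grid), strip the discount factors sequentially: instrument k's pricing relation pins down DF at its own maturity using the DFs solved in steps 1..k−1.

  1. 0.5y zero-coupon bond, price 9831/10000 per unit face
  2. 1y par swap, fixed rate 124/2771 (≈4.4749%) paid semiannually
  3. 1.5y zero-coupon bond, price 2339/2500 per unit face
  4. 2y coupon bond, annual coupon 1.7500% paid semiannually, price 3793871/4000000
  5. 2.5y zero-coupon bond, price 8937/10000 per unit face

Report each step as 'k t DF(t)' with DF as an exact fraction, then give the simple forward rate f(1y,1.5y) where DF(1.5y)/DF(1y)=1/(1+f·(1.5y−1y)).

step 1 [0.5y] zero: DF = P = 9831/10000 ≈ 0.983100
step 2 [1y] swap r/2=62/2771: DF=(1 − 62/2771·(0.983100))/(1+62/2771) = 4783/5000 ≈ 0.956600
step 3 [1.5y] zero: DF = P = 2339/2500 ≈ 0.935600
step 4 [2y] bond c/2=7/800: DF=(3793871/4000000 − 7/800·(0.983100+0.956600+0.935600))/(1+7/800) = 9153/10000 ≈ 0.915300
step 5 [2.5y] zero: DF = P = 8937/10000 ≈ 0.893700

1 1/2 9831/10000
2 1 4783/5000
3 3/2 2339/2500
4 2 9153/10000
5 5/2 8937/10000
f(1y,1.5y) = ((4783/5000)/(2339/2500) − 1)/(1/2) = 105/2339 ≈ 4.4891%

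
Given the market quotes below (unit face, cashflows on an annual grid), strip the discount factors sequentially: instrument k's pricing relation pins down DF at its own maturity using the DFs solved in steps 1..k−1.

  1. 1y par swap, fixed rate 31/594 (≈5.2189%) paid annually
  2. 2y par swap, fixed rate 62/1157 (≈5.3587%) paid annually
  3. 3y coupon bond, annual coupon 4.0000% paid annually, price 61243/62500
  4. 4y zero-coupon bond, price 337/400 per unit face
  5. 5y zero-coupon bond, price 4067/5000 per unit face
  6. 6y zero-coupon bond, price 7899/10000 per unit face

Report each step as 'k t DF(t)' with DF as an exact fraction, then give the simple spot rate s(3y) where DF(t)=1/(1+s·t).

step 1 [1y] swap r/1=31/594: DF=(1 − 31/594·(0))/(1+31/594) = 594/625 ≈ 0.950400
step 2 [2y] swap r/1=62/1157: DF=(1 − 62/1157·(0.950400))/(1+62/1157) = 563/625 ≈ 0.900800
step 3 [3y] bond c/1=1/25: DF=(61243/62500 − 1/25·(0.950400+0.900800))/(1+1/25) = 871/1000 ≈ 0.871000
step 4 [4y] zero: DF = P = 337/400 ≈ 0.842500
step 5 [5y] zero: DF = P = 4067/5000 ≈ 0.813400
step 6 [6y] zero: DF = P = 7899/10000 ≈ 0.789900

1 1 594/625
2 2 563/625
3 3 871/1000
4 4 337/400
5 5 4067/5000
6 6 7899/10000
s(3y) = (1/(871/1000) − 1)/(3) = 43/871 ≈ 4.9369%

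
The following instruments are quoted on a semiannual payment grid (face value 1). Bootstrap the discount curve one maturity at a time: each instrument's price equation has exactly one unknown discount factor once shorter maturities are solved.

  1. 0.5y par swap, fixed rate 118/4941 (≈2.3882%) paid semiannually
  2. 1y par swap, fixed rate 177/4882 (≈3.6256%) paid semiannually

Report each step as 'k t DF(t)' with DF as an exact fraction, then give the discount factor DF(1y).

step 1 [0.5y] swap r/2=59/4941: DF=(1 − 59/4941·(0))/(1+59/4941) = 4941/5000 ≈ 0.988200
step 2 [1y] swap r/2=177/9764: DF=(1 − 177/9764·(0.988200))/(1+177/9764) = 4823/5000 ≈ 0.964600

1 1/2 4941/5000
2 1 4823/5000
DF(1y) = 4823/5000 ≈ 0.964600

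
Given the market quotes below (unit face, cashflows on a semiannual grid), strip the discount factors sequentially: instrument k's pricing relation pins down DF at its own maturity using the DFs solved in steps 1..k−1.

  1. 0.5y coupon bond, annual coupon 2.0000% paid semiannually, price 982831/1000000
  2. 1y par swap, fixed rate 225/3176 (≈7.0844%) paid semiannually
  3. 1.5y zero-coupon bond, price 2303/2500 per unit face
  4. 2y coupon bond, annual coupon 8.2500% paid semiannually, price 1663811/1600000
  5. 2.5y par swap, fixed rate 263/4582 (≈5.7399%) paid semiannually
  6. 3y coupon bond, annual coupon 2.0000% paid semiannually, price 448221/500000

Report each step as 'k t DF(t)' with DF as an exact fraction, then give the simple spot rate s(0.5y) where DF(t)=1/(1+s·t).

1 1/2 9731/10000
2 1 373/400
3 3/2 2303/2500
4 2 8867/10000
5 5/2 1737/2000
6 3 4211/5000
s(0.5y) = (1/(9731/10000) − 1)/(1/2) = 538/9731 ≈ 5.5287%

step 1 [0.5y] bond c/2=1/100: DF=(982831/1000000 − 1/100·(0))/(1+1/100) = 9731/10000 ≈ 0.973100
step 2 [1y] swap r/2=225/6352: DF=(1 − 225/6352·(0.973100))/(1+225/6352) = 373/400 ≈ 0.932500
step 3 [1.5y] zero: DF = P = 2303/2500 ≈ 0.921200
step 4 [2y] bond c/2=33/800: DF=(1663811/1600000 − 33/800·(0.973100+0.932500+0.921200))/(1+33/800) = 8867/10000 ≈ 0.886700
step 5 [2.5y] swap r/2=263/9164: DF=(1 − 263/9164·(0.973100+0.932500+0.921200+0.886700))/(1+263/9164) = 1737/2000 ≈ 0.868500
step 6 [3y] bond c/2=1/100: DF=(448221/500000 − 1/100·(0.973100+0.932500+0.921200+0.886700+0.868500))/(1+1/100) = 4211/5000 ≈ 0.842200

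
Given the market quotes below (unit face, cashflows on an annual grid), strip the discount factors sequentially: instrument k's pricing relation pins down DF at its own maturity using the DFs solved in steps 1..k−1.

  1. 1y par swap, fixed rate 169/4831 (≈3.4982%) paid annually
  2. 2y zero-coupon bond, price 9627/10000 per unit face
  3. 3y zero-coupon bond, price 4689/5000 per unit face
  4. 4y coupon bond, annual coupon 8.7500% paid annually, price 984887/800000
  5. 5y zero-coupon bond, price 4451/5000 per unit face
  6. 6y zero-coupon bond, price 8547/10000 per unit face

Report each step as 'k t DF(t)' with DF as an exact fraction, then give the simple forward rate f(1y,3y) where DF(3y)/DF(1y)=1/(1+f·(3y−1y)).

step 1 [1y] swap r/1=169/4831: DF=(1 − 169/4831·(0))/(1+169/4831) = 4831/5000 ≈ 0.966200
step 2 [2y] zero: DF = P = 9627/10000 ≈ 0.962700
step 3 [3y] zero: DF = P = 4689/5000 ≈ 0.937800
step 4 [4y] bond c/1=7/80: DF=(984887/800000 − 7/80·(0.966200+0.962700+0.937800))/(1+7/80) = 4507/5000 ≈ 0.901400
step 5 [5y] zero: DF = P = 4451/5000 ≈ 0.890200
step 6 [6y] zero: DF = P = 8547/10000 ≈ 0.854700

1 1 4831/5000
2 2 9627/10000
3 3 4689/5000
4 4 4507/5000
5 5 4451/5000
6 6 8547/10000
f(1y,3y) = ((4831/5000)/(4689/5000) − 1)/(2) = 71/4689 ≈ 1.5142%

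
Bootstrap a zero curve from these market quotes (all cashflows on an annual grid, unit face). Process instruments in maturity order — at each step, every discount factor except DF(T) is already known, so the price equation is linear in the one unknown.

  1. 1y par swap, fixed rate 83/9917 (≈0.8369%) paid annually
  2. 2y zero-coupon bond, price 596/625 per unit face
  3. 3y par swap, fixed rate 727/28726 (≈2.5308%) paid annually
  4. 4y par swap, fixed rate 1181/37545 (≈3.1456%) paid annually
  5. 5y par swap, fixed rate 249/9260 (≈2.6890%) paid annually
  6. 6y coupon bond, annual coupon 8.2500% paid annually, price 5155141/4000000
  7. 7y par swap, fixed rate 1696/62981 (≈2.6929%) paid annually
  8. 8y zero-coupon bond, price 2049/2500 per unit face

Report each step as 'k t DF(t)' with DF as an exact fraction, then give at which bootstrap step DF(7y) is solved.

1 1 9917/10000
2 2 596/625
3 3 9273/10000
4 4 8819/10000
5 5 1751/2000
6 6 8377/10000
7 7 519/625
8 8 2049/2500
DF(7y) is solved at step 7

step 1 [1y] swap r/1=83/9917: DF=(1 − 83/9917·(0))/(1+83/9917) = 9917/10000 ≈ 0.991700
step 2 [2y] zero: DF = P = 596/625 ≈ 0.953600
step 3 [3y] swap r/1=727/28726: DF=(1 − 727/28726·(0.991700+0.953600))/(1+727/28726) = 9273/10000 ≈ 0.927300
step 4 [4y] swap r/1=1181/37545: DF=(1 − 1181/37545·(0.991700+0.953600+0.927300))/(1+1181/37545) = 8819/10000 ≈ 0.881900
step 5 [5y] swap r/1=249/9260: DF=(1 − 249/9260·(0.991700+0.953600+0.927300+0.881900))/(1+249/9260) = 1751/2000 ≈ 0.875500
step 6 [6y] bond c/1=33/400: DF=(5155141/4000000 − 33/400·(0.991700+0.953600+0.927300+0.881900+0.875500))/(1+33/400) = 8377/10000 ≈ 0.837700
step 7 [7y] swap r/1=1696/62981: DF=(1 − 1696/62981·(0.991700+0.953600+0.927300+0.881900+0.875500+0.837700))/(1+1696/62981) = 519/625 ≈ 0.830400
step 8 [8y] zero: DF = P = 2049/2500 ≈ 0.819600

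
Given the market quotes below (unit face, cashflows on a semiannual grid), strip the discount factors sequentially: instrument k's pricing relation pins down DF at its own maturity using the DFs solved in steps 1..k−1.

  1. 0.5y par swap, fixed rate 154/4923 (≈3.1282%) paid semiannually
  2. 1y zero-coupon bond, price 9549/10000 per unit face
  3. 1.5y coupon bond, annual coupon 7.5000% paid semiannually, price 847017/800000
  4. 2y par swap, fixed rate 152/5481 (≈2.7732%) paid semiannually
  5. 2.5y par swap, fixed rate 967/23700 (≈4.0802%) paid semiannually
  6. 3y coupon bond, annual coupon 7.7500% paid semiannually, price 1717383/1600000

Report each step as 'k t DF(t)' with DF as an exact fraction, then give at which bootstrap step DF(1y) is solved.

step 1 [0.5y] swap r/2=77/4923: DF=(1 − 77/4923·(0))/(1+77/4923) = 4923/5000 ≈ 0.984600
step 2 [1y] zero: DF = P = 9549/10000 ≈ 0.954900
step 3 [1.5y] bond c/2=3/80: DF=(847017/800000 − 3/80·(0.984600+0.954900))/(1+3/80) = 594/625 ≈ 0.950400
step 4 [2y] swap r/2=76/5481: DF=(1 − 76/5481·(0.984600+0.954900+0.950400))/(1+76/5481) = 2367/2500 ≈ 0.946800
step 5 [2.5y] swap r/2=967/47400: DF=(1 − 967/47400·(0.984600+0.954900+0.950400+0.946800))/(1+967/47400) = 9033/10000 ≈ 0.903300
step 6 [3y] bond c/2=31/800: DF=(1717383/1600000 − 31/800·(0.984600+0.954900+0.950400+0.946800+0.903300))/(1+31/800) = 1713/2000 ≈ 0.856500

1 1/2 4923/5000
2 1 9549/10000
3 3/2 594/625
4 2 2367/2500
5 5/2 9033/10000
6 3 1713/2000
DF(1y) is solved at step 2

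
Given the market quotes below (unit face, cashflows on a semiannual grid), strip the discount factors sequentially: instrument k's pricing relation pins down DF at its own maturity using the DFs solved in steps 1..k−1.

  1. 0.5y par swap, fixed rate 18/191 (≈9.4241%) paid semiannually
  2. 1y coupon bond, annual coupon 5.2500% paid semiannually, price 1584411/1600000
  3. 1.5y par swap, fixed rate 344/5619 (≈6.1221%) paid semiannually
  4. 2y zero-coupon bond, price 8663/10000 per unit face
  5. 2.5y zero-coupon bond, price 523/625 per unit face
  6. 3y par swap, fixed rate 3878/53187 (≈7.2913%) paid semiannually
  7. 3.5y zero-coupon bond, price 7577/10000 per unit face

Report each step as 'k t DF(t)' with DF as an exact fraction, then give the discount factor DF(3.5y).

step 1 [0.5y] swap r/2=9/191: DF=(1 − 9/191·(0))/(1+9/191) = 191/200 ≈ 0.955000
step 2 [1y] bond c/2=21/800: DF=(1584411/1600000 − 21/800·(0.955000))/(1+21/800) = 1881/2000 ≈ 0.940500
step 3 [1.5y] swap r/2=172/5619: DF=(1 − 172/5619·(0.955000+0.940500))/(1+172/5619) = 457/500 ≈ 0.914000
step 4 [2y] zero: DF = P = 8663/10000 ≈ 0.866300
step 5 [2.5y] zero: DF = P = 523/625 ≈ 0.836800
step 6 [3y] swap r/2=1939/53187: DF=(1 − 1939/53187·(0.955000+0.940500+0.914000+0.866300+0.836800))/(1+1939/53187) = 8061/10000 ≈ 0.806100
step 7 [3.5y] zero: DF = P = 7577/10000 ≈ 0.757700

1 1/2 191/200
2 1 1881/2000
3 3/2 457/500
4 2 8663/10000
5 5/2 523/625
6 3 8061/10000
7 7/2 7577/10000
DF(3.5y) = 7577/10000 ≈ 0.757700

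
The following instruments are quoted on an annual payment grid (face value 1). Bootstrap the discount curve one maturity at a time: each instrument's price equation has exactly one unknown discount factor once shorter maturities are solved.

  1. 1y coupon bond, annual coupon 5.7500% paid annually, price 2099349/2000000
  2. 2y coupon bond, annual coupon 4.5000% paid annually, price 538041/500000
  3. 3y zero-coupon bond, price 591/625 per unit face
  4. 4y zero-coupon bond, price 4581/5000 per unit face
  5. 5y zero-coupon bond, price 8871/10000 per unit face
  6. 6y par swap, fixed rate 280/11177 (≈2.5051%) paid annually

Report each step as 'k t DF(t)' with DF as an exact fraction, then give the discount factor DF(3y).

1 1 4963/5000
2 2 987/1000
3 3 591/625
4 4 4581/5000
5 5 8871/10000
6 6 43/50
DF(3y) = 591/625 ≈ 0.945600

step 1 [1y] bond c/1=23/400: DF=(2099349/2000000 − 23/400·(0))/(1+23/400) = 4963/5000 ≈ 0.992600
step 2 [2y] bond c/1=9/200: DF=(538041/500000 − 9/200·(0.992600))/(1+9/200) = 987/1000 ≈ 0.987000
step 3 [3y] zero: DF = P = 591/625 ≈ 0.945600
step 4 [4y] zero: DF = P = 4581/5000 ≈ 0.916200
step 5 [5y] zero: DF = P = 8871/10000 ≈ 0.887100
step 6 [6y] swap r/1=280/11177: DF=(1 − 280/11177·(0.992600+0.987000+0.945600+0.916200+0.887100))/(1+280/11177) = 43/50 ≈ 0.860000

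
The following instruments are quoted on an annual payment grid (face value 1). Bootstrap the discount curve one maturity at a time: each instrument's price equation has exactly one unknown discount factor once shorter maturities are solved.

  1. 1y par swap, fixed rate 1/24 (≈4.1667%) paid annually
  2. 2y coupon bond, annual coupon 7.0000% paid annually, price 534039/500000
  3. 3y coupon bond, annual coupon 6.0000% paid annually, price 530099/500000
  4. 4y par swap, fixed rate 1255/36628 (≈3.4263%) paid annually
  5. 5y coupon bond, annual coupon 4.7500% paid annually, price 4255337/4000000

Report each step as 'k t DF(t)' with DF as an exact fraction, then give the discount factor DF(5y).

1 1 24/25
2 2 4677/5000
3 3 8929/10000
4 4 1749/2000
5 5 1699/2000
DF(5y) = 1699/2000 ≈ 0.849500

step 1 [1y] swap r/1=1/24: DF=(1 − 1/24·(0))/(1+1/24) = 24/25 ≈ 0.960000
step 2 [2y] bond c/1=7/100: DF=(534039/500000 − 7/100·(0.960000))/(1+7/100) = 4677/5000 ≈ 0.935400
step 3 [3y] bond c/1=3/50: DF=(530099/500000 − 3/50·(0.960000+0.935400))/(1+3/50) = 8929/10000 ≈ 0.892900
step 4 [4y] swap r/1=1255/36628: DF=(1 − 1255/36628·(0.960000+0.935400+0.892900))/(1+1255/36628) = 1749/2000 ≈ 0.874500
step 5 [5y] bond c/1=19/400: DF=(4255337/4000000 − 19/400·(0.960000+0.935400+0.892900+0.874500))/(1+19/400) = 1699/2000 ≈ 0.849500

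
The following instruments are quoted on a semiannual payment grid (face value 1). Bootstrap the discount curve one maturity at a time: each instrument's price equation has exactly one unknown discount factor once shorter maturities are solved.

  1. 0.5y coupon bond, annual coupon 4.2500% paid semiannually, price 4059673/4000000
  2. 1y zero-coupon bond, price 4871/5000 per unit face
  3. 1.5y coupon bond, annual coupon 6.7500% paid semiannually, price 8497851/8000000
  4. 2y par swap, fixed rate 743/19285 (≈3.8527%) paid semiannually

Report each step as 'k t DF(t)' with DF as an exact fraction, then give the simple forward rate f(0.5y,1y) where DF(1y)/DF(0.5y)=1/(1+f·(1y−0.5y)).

1 1/2 4969/5000
2 1 4871/5000
3 3/2 9633/10000
4 2 9257/10000
f(0.5y,1y) = ((4969/5000)/(4871/5000) − 1)/(1/2) = 196/4871 ≈ 4.0238%

step 1 [0.5y] bond c/2=17/800: DF=(4059673/4000000 − 17/800·(0))/(1+17/800) = 4969/5000 ≈ 0.993800
step 2 [1y] zero: DF = P = 4871/5000 ≈ 0.974200
step 3 [1.5y] bond c/2=27/800: DF=(8497851/8000000 − 27/800·(0.993800+0.974200))/(1+27/800) = 9633/10000 ≈ 0.963300
step 4 [2y] swap r/2=743/38570: DF=(1 − 743/38570·(0.993800+0.974200+0.963300))/(1+743/38570) = 9257/10000 ≈ 0.925700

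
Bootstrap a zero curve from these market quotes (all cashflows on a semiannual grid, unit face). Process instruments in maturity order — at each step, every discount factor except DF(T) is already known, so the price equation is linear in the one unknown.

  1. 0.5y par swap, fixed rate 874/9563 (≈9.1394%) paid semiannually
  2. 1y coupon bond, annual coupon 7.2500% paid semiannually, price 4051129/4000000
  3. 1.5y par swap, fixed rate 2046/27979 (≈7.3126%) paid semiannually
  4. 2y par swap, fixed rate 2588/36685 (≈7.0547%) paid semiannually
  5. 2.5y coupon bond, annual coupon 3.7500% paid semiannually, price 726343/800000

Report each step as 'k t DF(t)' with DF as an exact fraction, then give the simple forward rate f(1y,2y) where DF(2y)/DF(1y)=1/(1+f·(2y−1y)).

1 1/2 9563/10000
2 1 9439/10000
3 3/2 8977/10000
4 2 4353/5000
5 5/2 8237/10000
f(1y,2y) = ((9439/10000)/(4353/5000) − 1)/(1) = 733/8706 ≈ 8.4195%

step 1 [0.5y] swap r/2=437/9563: DF=(1 − 437/9563·(0))/(1+437/9563) = 9563/10000 ≈ 0.956300
step 2 [1y] bond c/2=29/800: DF=(4051129/4000000 − 29/800·(0.956300))/(1+29/800) = 9439/10000 ≈ 0.943900
step 3 [1.5y] swap r/2=1023/27979: DF=(1 − 1023/27979·(0.956300+0.943900))/(1+1023/27979) = 8977/10000 ≈ 0.897700
step 4 [2y] swap r/2=1294/36685: DF=(1 − 1294/36685·(0.956300+0.943900+0.897700))/(1+1294/36685) = 4353/5000 ≈ 0.870600
step 5 [2.5y] bond c/2=3/160: DF=(726343/800000 − 3/160·(0.956300+0.943900+0.897700+0.870600))/(1+3/160) = 8237/10000 ≈ 0.823700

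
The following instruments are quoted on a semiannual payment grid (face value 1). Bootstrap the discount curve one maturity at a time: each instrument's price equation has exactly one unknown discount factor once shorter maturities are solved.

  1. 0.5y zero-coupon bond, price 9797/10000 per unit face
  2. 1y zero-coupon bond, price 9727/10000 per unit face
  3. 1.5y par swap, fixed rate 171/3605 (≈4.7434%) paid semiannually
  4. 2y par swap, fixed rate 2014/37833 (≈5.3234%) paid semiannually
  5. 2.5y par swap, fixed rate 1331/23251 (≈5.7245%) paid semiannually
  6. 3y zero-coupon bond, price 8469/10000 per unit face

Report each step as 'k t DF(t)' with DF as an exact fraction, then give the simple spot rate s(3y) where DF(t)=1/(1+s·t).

1 1/2 9797/10000
2 1 9727/10000
3 3/2 2329/2500
4 2 8993/10000
5 5/2 8669/10000
6 3 8469/10000
s(3y) = (1/(8469/10000) − 1)/(3) = 1531/25407 ≈ 6.0259%

step 1 [0.5y] zero: DF = P = 9797/10000 ≈ 0.979700
step 2 [1y] zero: DF = P = 9727/10000 ≈ 0.972700
step 3 [1.5y] swap r/2=171/7210: DF=(1 − 171/7210·(0.979700+0.972700))/(1+171/7210) = 2329/2500 ≈ 0.931600
step 4 [2y] swap r/2=1007/37833: DF=(1 − 1007/37833·(0.979700+0.972700+0.931600))/(1+1007/37833) = 8993/10000 ≈ 0.899300
step 5 [2.5y] swap r/2=1331/46502: DF=(1 − 1331/46502·(0.979700+0.972700+0.931600+0.899300))/(1+1331/46502) = 8669/10000 ≈ 0.866900
step 6 [3y] zero: DF = P = 8469/10000 ≈ 0.846900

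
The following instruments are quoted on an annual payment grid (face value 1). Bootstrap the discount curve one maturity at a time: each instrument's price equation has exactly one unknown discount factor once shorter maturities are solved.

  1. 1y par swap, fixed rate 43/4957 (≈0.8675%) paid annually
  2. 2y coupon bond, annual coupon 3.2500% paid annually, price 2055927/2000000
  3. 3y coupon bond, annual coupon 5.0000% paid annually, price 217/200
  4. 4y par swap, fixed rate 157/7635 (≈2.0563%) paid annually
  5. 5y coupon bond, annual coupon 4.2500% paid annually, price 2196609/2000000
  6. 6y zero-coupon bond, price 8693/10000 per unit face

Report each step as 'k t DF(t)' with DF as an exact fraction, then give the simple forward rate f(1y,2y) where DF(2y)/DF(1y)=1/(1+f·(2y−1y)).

1 1 4957/5000
2 2 2411/2500
3 3 4701/5000
4 4 1843/2000
5 5 8979/10000
6 6 8693/10000
f(1y,2y) = ((4957/5000)/(2411/2500) − 1)/(1) = 135/4822 ≈ 2.7997%

step 1 [1y] swap r/1=43/4957: DF=(1 − 43/4957·(0))/(1+43/4957) = 4957/5000 ≈ 0.991400
step 2 [2y] bond c/1=13/400: DF=(2055927/2000000 − 13/400·(0.991400))/(1+13/400) = 2411/2500 ≈ 0.964400
step 3 [3y] bond c/1=1/20: DF=(217/200 − 1/20·(0.991400+0.964400))/(1+1/20) = 4701/5000 ≈ 0.940200
step 4 [4y] swap r/1=157/7635: DF=(1 − 157/7635·(0.991400+0.964400+0.940200))/(1+157/7635) = 1843/2000 ≈ 0.921500
step 5 [5y] bond c/1=17/400: DF=(2196609/2000000 − 17/400·(0.991400+0.964400+0.940200+0.921500))/(1+17/400) = 8979/10000 ≈ 0.897900
step 6 [6y] zero: DF = P = 8693/10000 ≈ 0.869300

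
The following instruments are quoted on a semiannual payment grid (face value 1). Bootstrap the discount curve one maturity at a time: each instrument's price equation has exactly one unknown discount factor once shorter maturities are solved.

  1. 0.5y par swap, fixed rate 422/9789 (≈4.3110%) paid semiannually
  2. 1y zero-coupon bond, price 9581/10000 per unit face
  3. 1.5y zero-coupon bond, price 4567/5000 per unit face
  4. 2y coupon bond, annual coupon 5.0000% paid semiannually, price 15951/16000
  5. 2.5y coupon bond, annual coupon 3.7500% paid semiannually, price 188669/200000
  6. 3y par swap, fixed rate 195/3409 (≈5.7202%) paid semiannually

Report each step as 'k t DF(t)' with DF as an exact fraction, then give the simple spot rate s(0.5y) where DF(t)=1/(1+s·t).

1 1/2 9789/10000
2 1 9581/10000
3 3/2 4567/5000
4 2 9031/10000
5 5/2 8569/10000
6 3 211/250
s(0.5y) = (1/(9789/10000) − 1)/(1/2) = 422/9789 ≈ 4.3110%

step 1 [0.5y] swap r/2=211/9789: DF=(1 − 211/9789·(0))/(1+211/9789) = 9789/10000 ≈ 0.978900
step 2 [1y] zero: DF = P = 9581/10000 ≈ 0.958100
step 3 [1.5y] zero: DF = P = 4567/5000 ≈ 0.913400
step 4 [2y] bond c/2=1/40: DF=(15951/16000 − 1/40·(0.978900+0.958100+0.913400))/(1+1/40) = 9031/10000 ≈ 0.903100
step 5 [2.5y] bond c/2=3/160: DF=(188669/200000 − 3/160·(0.978900+0.958100+0.913400+0.903100))/(1+3/160) = 8569/10000 ≈ 0.856900
step 6 [3y] swap r/2=195/6818: DF=(1 − 195/6818·(0.978900+0.958100+0.913400+0.903100+0.856900))/(1+195/6818) = 211/250 ≈ 0.844000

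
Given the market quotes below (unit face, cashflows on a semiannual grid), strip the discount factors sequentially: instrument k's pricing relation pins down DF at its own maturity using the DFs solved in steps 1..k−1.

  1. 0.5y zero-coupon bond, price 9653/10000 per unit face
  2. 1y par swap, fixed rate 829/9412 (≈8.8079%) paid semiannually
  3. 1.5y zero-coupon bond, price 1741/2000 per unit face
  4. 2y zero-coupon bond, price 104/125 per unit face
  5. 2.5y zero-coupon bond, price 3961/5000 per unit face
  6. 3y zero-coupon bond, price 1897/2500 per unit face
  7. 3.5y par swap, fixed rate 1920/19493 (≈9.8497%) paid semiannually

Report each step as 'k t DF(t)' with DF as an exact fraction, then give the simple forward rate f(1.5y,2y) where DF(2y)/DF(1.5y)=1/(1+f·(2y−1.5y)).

1 1/2 9653/10000
2 1 9171/10000
3 3/2 1741/2000
4 2 104/125
5 5/2 3961/5000
6 3 1897/2500
7 7/2 89/125
f(1.5y,2y) = ((1741/2000)/(104/125) − 1)/(1/2) = 77/832 ≈ 9.2548%

step 1 [0.5y] zero: DF = P = 9653/10000 ≈ 0.965300
step 2 [1y] swap r/2=829/18824: DF=(1 − 829/18824·(0.965300))/(1+829/18824) = 9171/10000 ≈ 0.917100
step 3 [1.5y] zero: DF = P = 1741/2000 ≈ 0.870500
step 4 [2y] zero: DF = P = 104/125 ≈ 0.832000
step 5 [2.5y] zero: DF = P = 3961/5000 ≈ 0.792200
step 6 [3y] zero: DF = P = 1897/2500 ≈ 0.758800
step 7 [3.5y] swap r/2=960/19493: DF=(1 − 960/19493·(0.965300+0.917100+0.870500+0.832000+0.792200+0.758800))/(1+960/19493) = 89/125 ≈ 0.712000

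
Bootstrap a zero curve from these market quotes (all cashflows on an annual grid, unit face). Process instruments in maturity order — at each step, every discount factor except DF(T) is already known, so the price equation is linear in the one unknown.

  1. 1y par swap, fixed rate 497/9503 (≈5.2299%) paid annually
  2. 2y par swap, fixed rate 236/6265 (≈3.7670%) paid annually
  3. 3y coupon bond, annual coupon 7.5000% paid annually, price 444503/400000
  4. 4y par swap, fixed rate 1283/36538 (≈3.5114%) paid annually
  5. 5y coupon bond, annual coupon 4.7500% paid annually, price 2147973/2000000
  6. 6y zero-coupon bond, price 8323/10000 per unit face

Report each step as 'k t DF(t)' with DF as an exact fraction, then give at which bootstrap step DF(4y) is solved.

step 1 [1y] swap r/1=497/9503: DF=(1 − 497/9503·(0))/(1+497/9503) = 9503/10000 ≈ 0.950300
step 2 [2y] swap r/1=236/6265: DF=(1 − 236/6265·(0.950300))/(1+236/6265) = 2323/2500 ≈ 0.929200
step 3 [3y] bond c/1=3/40: DF=(444503/400000 − 3/40·(0.950300+0.929200))/(1+3/40) = 4513/5000 ≈ 0.902600
step 4 [4y] swap r/1=1283/36538: DF=(1 − 1283/36538·(0.950300+0.929200+0.902600))/(1+1283/36538) = 8717/10000 ≈ 0.871700
step 5 [5y] bond c/1=19/400: DF=(2147973/2000000 − 19/400·(0.950300+0.929200+0.902600+0.871700))/(1+19/400) = 2149/2500 ≈ 0.859600
step 6 [6y] zero: DF = P = 8323/10000 ≈ 0.832300

1 1 9503/10000
2 2 2323/2500
3 3 4513/5000
4 4 8717/10000
5 5 2149/2500
6 6 8323/10000
DF(4y) is solved at step 4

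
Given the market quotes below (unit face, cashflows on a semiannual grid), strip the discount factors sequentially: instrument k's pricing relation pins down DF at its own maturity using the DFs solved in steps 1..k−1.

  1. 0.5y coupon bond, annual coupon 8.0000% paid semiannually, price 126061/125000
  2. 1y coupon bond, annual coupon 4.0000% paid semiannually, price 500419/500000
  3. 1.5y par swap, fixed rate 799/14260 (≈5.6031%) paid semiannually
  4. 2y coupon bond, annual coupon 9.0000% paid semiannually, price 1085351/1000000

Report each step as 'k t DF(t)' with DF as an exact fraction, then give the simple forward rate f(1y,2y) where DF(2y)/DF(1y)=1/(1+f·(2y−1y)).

step 1 [0.5y] bond c/2=1/25: DF=(126061/125000 − 1/25·(0))/(1+1/25) = 9697/10000 ≈ 0.969700
step 2 [1y] bond c/2=1/50: DF=(500419/500000 − 1/50·(0.969700))/(1+1/50) = 4811/5000 ≈ 0.962200
step 3 [1.5y] swap r/2=799/28520: DF=(1 − 799/28520·(0.969700+0.962200))/(1+799/28520) = 9201/10000 ≈ 0.920100
step 4 [2y] bond c/2=9/200: DF=(1085351/1000000 − 9/200·(0.969700+0.962200+0.920100))/(1+9/200) = 4579/5000 ≈ 0.915800

1 1/2 9697/10000
2 1 4811/5000
3 3/2 9201/10000
4 2 4579/5000
f(1y,2y) = ((4811/5000)/(4579/5000) − 1)/(1) = 232/4579 ≈ 5.0666%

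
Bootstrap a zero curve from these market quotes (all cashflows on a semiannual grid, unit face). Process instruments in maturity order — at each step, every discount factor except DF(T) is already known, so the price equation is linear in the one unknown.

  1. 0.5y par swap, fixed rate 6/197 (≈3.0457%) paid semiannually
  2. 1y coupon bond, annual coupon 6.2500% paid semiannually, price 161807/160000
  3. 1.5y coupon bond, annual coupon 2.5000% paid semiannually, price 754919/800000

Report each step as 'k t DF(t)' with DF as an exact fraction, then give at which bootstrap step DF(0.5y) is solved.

1 1/2 197/200
2 1 2377/2500
3 3/2 9081/10000
DF(0.5y) is solved at step 1

step 1 [0.5y] swap r/2=3/197: DF=(1 − 3/197·(0))/(1+3/197) = 197/200 ≈ 0.985000
step 2 [1y] bond c/2=1/32: DF=(161807/160000 − 1/32·(0.985000))/(1+1/32) = 2377/2500 ≈ 0.950800
step 3 [1.5y] bond c/2=1/80: DF=(754919/800000 − 1/80·(0.985000+0.950800))/(1+1/80) = 9081/10000 ≈ 0.908100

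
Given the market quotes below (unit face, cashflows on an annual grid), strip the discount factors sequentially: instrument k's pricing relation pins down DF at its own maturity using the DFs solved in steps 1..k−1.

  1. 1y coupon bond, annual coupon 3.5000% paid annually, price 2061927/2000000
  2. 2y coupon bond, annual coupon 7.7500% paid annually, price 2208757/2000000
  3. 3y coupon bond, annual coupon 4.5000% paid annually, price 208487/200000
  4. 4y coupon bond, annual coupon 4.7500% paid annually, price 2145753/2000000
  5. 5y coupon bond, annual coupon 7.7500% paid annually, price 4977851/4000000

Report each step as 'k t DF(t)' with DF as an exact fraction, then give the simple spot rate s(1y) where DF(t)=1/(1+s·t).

1 1 9961/10000
2 2 9533/10000
3 3 571/625
4 4 559/625
5 5 8847/10000
s(1y) = (1/(9961/10000) − 1)/(1) = 39/9961 ≈ 0.3915%

step 1 [1y] bond c/1=7/200: DF=(2061927/2000000 − 7/200·(0))/(1+7/200) = 9961/10000 ≈ 0.996100
step 2 [2y] bond c/1=31/400: DF=(2208757/2000000 − 31/400·(0.996100))/(1+31/400) = 9533/10000 ≈ 0.953300
step 3 [3y] bond c/1=9/200: DF=(208487/200000 − 9/200·(0.996100+0.953300))/(1+9/200) = 571/625 ≈ 0.913600
step 4 [4y] bond c/1=19/400: DF=(2145753/2000000 − 19/400·(0.996100+0.953300+0.913600))/(1+19/400) = 559/625 ≈ 0.894400
step 5 [5y] bond c/1=31/400: DF=(4977851/4000000 − 31/400·(0.996100+0.953300+0.913600+0.894400))/(1+31/400) = 8847/10000 ≈ 0.884700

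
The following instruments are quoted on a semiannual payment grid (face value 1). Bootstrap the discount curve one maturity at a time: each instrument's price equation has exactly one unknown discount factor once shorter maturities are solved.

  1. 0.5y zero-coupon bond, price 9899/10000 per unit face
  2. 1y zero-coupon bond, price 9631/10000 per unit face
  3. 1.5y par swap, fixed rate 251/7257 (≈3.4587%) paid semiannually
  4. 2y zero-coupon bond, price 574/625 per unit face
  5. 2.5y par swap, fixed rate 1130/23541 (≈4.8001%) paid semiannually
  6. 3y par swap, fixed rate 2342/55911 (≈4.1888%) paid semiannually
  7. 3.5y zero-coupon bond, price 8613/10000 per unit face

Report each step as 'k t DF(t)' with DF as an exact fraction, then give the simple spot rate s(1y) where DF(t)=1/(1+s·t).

1 1/2 9899/10000
2 1 9631/10000
3 3/2 4749/5000
4 2 574/625
5 5/2 887/1000
6 3 8829/10000
7 7/2 8613/10000
s(1y) = (1/(9631/10000) − 1)/(1) = 369/9631 ≈ 3.8314%

step 1 [0.5y] zero: DF = P = 9899/10000 ≈ 0.989900
step 2 [1y] zero: DF = P = 9631/10000 ≈ 0.963100
step 3 [1.5y] swap r/2=251/14514: DF=(1 − 251/14514·(0.989900+0.963100))/(1+251/14514) = 4749/5000 ≈ 0.949800
step 4 [2y] zero: DF = P = 574/625 ≈ 0.918400
step 5 [2.5y] swap r/2=565/23541: DF=(1 − 565/23541·(0.989900+0.963100+0.949800+0.918400))/(1+565/23541) = 887/1000 ≈ 0.887000
step 6 [3y] swap r/2=1171/55911: DF=(1 − 1171/55911·(0.989900+0.963100+0.949800+0.918400+0.887000))/(1+1171/55911) = 8829/10000 ≈ 0.882900
step 7 [3.5y] zero: DF = P = 8613/10000 ≈ 0.861300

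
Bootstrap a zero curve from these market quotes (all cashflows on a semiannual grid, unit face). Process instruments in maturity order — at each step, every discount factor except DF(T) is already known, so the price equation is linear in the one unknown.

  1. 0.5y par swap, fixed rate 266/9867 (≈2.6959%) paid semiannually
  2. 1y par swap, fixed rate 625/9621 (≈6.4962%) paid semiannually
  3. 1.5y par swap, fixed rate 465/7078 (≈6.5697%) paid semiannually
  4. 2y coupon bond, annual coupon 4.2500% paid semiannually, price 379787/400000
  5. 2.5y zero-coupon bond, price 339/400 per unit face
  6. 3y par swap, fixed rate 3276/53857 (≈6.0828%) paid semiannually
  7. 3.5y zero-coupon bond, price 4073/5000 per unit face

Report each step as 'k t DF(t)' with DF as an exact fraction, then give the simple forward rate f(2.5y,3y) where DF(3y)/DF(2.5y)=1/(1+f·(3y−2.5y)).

step 1 [0.5y] swap r/2=133/9867: DF=(1 − 133/9867·(0))/(1+133/9867) = 9867/10000 ≈ 0.986700
step 2 [1y] swap r/2=625/19242: DF=(1 − 625/19242·(0.986700))/(1+625/19242) = 15/16 ≈ 0.937500
step 3 [1.5y] swap r/2=465/14156: DF=(1 − 465/14156·(0.986700+0.937500))/(1+465/14156) = 907/1000 ≈ 0.907000
step 4 [2y] bond c/2=17/800: DF=(379787/400000 − 17/800·(0.986700+0.937500+0.907000))/(1+17/800) = 2177/2500 ≈ 0.870800
step 5 [2.5y] zero: DF = P = 339/400 ≈ 0.847500
step 6 [3y] swap r/2=1638/53857: DF=(1 − 1638/53857·(0.986700+0.937500+0.907000+0.870800+0.847500))/(1+1638/53857) = 4181/5000 ≈ 0.836200
step 7 [3.5y] zero: DF = P = 4073/5000 ≈ 0.814600

1 1/2 9867/10000
2 1 15/16
3 3/2 907/1000
4 2 2177/2500
5 5/2 339/400
6 3 4181/5000
7 7/2 4073/5000
f(2.5y,3y) = ((339/400)/(4181/5000) − 1)/(1/2) = 1/37 ≈ 2.7027%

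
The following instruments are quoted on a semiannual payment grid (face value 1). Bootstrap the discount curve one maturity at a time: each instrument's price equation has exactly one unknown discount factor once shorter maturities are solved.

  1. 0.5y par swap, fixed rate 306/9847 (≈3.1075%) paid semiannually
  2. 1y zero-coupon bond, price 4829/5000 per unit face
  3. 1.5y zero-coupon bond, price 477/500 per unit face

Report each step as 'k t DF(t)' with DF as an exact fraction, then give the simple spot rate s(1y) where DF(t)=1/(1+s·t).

step 1 [0.5y] swap r/2=153/9847: DF=(1 − 153/9847·(0))/(1+153/9847) = 9847/10000 ≈ 0.984700
step 2 [1y] zero: DF = P = 4829/5000 ≈ 0.965800
step 3 [1.5y] zero: DF = P = 477/500 ≈ 0.954000

1 1/2 9847/10000
2 1 4829/5000
3 3/2 477/500
s(1y) = (1/(4829/5000) − 1)/(1) = 171/4829 ≈ 3.5411%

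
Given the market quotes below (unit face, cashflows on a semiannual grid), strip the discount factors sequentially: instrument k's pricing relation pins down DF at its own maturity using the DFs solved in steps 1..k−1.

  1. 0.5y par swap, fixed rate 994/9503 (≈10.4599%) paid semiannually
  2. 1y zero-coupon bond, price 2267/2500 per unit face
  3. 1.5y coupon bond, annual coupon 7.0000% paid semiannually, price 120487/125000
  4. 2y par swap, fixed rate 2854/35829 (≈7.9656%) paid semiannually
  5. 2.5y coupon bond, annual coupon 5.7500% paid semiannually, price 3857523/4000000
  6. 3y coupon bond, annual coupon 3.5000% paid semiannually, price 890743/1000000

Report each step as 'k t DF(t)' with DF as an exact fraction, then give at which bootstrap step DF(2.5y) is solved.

1 1/2 9503/10000
2 1 2267/2500
3 3/2 1737/2000
4 2 8573/10000
5 5/2 8373/10000
6 3 3997/5000
DF(2.5y) is solved at step 5

step 1 [0.5y] swap r/2=497/9503: DF=(1 − 497/9503·(0))/(1+497/9503) = 9503/10000 ≈ 0.950300
step 2 [1y] zero: DF = P = 2267/2500 ≈ 0.906800
step 3 [1.5y] bond c/2=7/200: DF=(120487/125000 − 7/200·(0.950300+0.906800))/(1+7/200) = 1737/2000 ≈ 0.868500
step 4 [2y] swap r/2=1427/35829: DF=(1 − 1427/35829·(0.950300+0.906800+0.868500))/(1+1427/35829) = 8573/10000 ≈ 0.857300
step 5 [2.5y] bond c/2=23/800: DF=(3857523/4000000 − 23/800·(0.950300+0.906800+0.868500+0.857300))/(1+23/800) = 8373/10000 ≈ 0.837300
step 6 [3y] bond c/2=7/400: DF=(890743/1000000 − 7/400·(0.950300+0.906800+0.868500+0.857300+0.837300))/(1+7/400) = 3997/5000 ≈ 0.799400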